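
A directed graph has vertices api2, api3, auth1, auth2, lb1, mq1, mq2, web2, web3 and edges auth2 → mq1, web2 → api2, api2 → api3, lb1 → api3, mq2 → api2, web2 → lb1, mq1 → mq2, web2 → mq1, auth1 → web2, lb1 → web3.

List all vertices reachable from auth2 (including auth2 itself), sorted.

api2, api3, auth2, mq1, mq2

Start at auth2.
Its neighbours: mq1.
Then their neighbours: mq2.
Then next layer: api2.
Then next layer: api3.
Nothing further is reachable.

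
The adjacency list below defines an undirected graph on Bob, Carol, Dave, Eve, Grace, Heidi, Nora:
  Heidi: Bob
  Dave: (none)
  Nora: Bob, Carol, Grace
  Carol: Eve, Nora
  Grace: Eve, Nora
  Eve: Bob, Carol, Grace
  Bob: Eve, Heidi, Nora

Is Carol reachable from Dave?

Dave has no edges, so nothing is reachable from it.

No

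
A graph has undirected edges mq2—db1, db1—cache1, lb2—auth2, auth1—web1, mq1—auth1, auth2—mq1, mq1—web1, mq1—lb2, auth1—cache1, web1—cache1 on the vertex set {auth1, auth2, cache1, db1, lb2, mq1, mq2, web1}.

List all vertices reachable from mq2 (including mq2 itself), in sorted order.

Start at mq2.
Its neighbours: db1.
Then their neighbours: cache1.
Then next layer: auth1, web1.
Then next layer: mq1.
Then next layer: auth2, lb2.
Every vertex is now reached.

auth1, auth2, cache1, db1, lb2, mq1, mq2, web1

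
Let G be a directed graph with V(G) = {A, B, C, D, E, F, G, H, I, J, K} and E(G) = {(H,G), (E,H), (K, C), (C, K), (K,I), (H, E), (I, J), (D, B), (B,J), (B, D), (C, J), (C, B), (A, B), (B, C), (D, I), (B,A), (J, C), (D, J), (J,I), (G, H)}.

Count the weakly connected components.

From A: component {A, B, C, D, I, J, K}.
From E: component {E, G, H}.
From F: component {F}.
That's 3 components.

3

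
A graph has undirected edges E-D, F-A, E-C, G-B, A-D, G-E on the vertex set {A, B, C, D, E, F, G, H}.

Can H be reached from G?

No

Explore from G.
Distance 1: reach B, E.
Distance 2: reach C, D.
Distance 3: reach A.
Distance 4: reach F.
The search is exhausted without reaching H; it lies in a different component.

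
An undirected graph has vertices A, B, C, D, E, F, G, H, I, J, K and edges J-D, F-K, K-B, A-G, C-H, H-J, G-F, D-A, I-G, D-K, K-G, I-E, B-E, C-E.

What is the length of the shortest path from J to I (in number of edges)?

Distance 0: J.
Distance 1: D, H.
Distance 2: A, C, K.
Distance 3: B, E, F, G.
Distance 4: I — contains I.

4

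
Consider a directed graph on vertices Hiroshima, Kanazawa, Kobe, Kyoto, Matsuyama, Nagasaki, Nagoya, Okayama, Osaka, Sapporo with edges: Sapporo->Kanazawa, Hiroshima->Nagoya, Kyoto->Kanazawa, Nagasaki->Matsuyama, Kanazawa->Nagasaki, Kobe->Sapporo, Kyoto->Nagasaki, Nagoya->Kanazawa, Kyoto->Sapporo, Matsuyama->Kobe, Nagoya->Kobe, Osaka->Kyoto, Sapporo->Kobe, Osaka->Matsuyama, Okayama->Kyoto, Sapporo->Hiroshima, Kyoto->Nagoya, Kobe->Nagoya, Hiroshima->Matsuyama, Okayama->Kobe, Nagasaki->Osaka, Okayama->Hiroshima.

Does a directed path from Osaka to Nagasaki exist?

Yes

Explore from Osaka.
Distance 1: reach Kyoto, Matsuyama.
Distance 2: reach Kanazawa, Kobe, Nagasaki, Nagoya, Sapporo.
Found Nagasaki.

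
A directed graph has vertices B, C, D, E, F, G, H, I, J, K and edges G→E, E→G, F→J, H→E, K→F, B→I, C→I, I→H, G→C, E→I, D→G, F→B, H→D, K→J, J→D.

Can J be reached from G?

Explore from G.
Distance 1: reach C, E.
Distance 2: reach I.
Distance 3: reach H.
Distance 4: reach D.
The search from G is exhausted; no directed path reaches J.

No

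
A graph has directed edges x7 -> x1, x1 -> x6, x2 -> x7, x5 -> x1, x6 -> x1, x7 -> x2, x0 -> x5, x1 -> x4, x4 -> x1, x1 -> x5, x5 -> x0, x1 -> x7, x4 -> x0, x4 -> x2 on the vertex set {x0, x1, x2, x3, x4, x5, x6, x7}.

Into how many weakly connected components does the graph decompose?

From x0: component {x0, x1, x2, x4, x5, x6, x7}.
From x3: component {x3}.
That's 2 components.

2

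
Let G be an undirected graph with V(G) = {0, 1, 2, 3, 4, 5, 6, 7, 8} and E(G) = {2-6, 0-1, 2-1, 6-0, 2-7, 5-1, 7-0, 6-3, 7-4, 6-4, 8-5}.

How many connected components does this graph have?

1

From 0: component {0, 1, 2, 3, 4, 5, 6, 7, 8}.
That's 1 component.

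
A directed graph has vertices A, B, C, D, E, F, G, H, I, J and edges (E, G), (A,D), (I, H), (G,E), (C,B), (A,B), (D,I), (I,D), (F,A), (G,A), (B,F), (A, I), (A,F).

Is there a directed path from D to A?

No

Explore from D.
Distance 1: reach I.
Distance 2: reach H.
The search from D is exhausted; no directed path reaches A.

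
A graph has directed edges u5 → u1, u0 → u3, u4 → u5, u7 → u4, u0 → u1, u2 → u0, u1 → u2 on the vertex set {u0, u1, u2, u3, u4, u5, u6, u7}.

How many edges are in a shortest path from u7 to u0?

Distance 0: u7.
Distance 1: u4.
Distance 2: u5.
Distance 3: u1.
Distance 4: u2.
Distance 5: u0 — contains u0.

5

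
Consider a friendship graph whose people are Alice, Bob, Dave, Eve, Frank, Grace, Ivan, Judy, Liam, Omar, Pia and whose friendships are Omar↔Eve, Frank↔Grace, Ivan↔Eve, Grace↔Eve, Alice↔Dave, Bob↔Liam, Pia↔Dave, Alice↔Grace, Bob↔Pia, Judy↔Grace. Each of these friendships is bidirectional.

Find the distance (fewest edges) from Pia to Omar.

5

Distance 0: Pia.
Distance 1: Bob, Dave.
Distance 2: Alice, Liam.
Distance 3: Grace.
Distance 4: Eve, Frank, Judy.
Distance 5: Ivan, Omar — contains Omar.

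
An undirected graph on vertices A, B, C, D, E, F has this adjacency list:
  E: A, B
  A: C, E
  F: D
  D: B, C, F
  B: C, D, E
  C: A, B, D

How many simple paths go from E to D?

4

E–A–C–B–D
E–A–C–D
E–B–C–D
E–B–D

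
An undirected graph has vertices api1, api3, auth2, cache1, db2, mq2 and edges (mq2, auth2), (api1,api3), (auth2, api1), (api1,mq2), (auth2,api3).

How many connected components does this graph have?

From api1: component {api1, api3, auth2, mq2}.
From cache1: component {cache1}.
From db2: component {db2}.
That's 3 components.

3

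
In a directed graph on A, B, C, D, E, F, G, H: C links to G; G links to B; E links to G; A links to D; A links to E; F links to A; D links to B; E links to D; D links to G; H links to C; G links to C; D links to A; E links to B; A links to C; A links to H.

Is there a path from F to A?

Yes

Explore from F.
Distance 1: reach A.
Found A.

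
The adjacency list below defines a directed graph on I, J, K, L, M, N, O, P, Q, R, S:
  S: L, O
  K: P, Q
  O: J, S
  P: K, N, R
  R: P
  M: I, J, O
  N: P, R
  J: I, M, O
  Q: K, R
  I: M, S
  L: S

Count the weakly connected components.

2

From I: component {I, J, L, M, O, S}.
From K: component {K, N, P, Q, R}.
That's 2 components.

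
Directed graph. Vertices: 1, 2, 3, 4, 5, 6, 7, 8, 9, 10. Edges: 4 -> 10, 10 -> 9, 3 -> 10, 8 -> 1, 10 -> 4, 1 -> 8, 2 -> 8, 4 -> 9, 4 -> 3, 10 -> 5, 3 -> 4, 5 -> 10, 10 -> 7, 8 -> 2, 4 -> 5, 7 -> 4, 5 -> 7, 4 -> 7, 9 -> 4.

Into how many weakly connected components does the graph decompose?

From 1: component {1, 2, 8}.
From 3: component {3, 4, 5, 7, 9, 10}.
From 6: component {6}.
That's 3 components.

3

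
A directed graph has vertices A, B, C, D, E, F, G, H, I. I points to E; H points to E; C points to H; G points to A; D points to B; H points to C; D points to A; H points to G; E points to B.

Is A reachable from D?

Yes

Explore from D.
Distance 1: reach A, B.
Found A.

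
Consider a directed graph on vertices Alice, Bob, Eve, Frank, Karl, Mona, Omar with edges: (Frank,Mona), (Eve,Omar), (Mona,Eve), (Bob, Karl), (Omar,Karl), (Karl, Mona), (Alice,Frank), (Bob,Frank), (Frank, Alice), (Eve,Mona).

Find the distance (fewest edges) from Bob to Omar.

4

Distance 0: Bob.
Distance 1: Frank, Karl.
Distance 2: Alice, Mona.
Distance 3: Eve.
Distance 4: Omar — contains Omar.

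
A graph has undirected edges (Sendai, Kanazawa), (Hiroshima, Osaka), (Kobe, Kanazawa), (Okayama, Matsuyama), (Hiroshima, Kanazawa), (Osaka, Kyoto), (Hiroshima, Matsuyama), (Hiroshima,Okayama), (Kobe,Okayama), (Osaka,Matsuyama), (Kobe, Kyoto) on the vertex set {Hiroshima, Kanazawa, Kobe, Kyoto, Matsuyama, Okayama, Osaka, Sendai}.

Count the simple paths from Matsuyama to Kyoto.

10

Matsuyama–Hiroshima–Kanazawa–Kobe–Kyoto
Matsuyama–Hiroshima–Okayama–Kobe–Kyoto
Matsuyama–Hiroshima–Osaka–Kyoto
Matsuyama–Okayama–Hiroshima–Kanazawa–Kobe–Kyoto
Matsuyama–Okayama–Hiroshima–Osaka–Kyoto
Matsuyama–Okayama–Kobe–Kanazawa–Hiroshima–Osaka–Kyoto
Matsuyama–Okayama–Kobe–Kyoto
Matsuyama–Osaka–Hiroshima–Kanazawa–Kobe–Kyoto
Matsuyama–Osaka–Hiroshima–Okayama–Kobe–Kyoto
Matsuyama–Osaka–Kyoto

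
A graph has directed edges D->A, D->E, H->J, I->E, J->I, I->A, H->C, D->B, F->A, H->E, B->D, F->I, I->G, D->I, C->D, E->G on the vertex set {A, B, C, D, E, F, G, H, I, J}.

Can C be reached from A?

No

A has no outgoing edges, so nothing is reachable from it.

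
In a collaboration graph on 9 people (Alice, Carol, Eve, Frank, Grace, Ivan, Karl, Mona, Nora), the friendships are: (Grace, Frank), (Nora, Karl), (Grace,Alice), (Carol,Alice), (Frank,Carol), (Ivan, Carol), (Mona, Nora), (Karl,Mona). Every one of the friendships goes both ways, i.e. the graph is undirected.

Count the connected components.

From Alice: component {Alice, Carol, Frank, Grace, Ivan}.
From Eve: component {Eve}.
From Karl: component {Karl, Mona, Nora}.
That's 3 components.

3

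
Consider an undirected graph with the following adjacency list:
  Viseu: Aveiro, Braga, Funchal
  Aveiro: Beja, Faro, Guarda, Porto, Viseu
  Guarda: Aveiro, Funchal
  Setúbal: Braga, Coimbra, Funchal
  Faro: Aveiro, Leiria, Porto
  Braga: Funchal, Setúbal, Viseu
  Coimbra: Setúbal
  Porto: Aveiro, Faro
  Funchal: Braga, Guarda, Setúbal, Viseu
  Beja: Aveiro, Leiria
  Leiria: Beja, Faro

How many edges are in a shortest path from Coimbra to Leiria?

6

Distance 0: Coimbra.
Distance 1: Setúbal.
Distance 2: Braga, Funchal.
Distance 3: Guarda, Viseu.
Distance 4: Aveiro.
Distance 5: Beja, Faro, Porto.
Distance 6: Leiria — contains Leiria.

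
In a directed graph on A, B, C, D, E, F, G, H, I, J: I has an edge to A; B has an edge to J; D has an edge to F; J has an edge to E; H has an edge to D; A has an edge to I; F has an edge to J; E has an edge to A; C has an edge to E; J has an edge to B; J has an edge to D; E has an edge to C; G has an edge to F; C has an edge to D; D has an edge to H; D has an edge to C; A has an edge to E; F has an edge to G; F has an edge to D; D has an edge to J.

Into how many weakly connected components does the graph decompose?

From A: component {A, B, C, D, E, F, G, H, I, J}.
That's 1 component.

1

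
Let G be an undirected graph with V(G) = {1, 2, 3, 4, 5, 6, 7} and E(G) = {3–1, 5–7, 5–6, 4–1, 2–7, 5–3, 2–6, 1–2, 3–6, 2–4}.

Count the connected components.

1

From 1: component {1, 2, 3, 4, 5, 6, 7}.
That's 1 component.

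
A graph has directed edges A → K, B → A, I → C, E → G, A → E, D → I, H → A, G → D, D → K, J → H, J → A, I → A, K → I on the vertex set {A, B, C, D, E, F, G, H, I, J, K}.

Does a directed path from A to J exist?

No

Explore from A.
Distance 1: reach E, K.
Distance 2: reach G, I.
Distance 3: reach C, D.
The search from A is exhausted; no directed path reaches J.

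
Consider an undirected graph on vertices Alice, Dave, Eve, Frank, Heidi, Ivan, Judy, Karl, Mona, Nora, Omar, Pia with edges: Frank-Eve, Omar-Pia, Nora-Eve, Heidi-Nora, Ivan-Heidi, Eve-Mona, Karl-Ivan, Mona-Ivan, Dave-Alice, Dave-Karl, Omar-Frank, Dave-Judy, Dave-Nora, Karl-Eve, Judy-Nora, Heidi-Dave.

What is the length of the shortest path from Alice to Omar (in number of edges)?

Distance 0: Alice.
Distance 1: Dave.
Distance 2: Heidi, Judy, Karl, Nora.
Distance 3: Eve, Ivan.
Distance 4: Frank, Mona.
Distance 5: Omar — contains Omar.

5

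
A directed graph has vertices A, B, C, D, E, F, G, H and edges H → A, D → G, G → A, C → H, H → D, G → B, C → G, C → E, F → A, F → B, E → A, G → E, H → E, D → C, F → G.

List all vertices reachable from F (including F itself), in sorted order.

A, B, E, F, G

Start at F.
Its neighbours: A, B, G.
Then their neighbours: E.
Nothing further is reachable.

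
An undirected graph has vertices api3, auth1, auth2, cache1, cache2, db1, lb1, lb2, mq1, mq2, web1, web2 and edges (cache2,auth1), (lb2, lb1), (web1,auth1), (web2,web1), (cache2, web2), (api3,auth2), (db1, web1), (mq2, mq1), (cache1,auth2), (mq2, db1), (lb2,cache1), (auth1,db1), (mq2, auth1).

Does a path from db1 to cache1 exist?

No

Explore from db1.
Distance 1: reach auth1, mq2, web1.
Distance 2: reach cache2, mq1, web2.
The search is exhausted without reaching cache1; it lies in a different component.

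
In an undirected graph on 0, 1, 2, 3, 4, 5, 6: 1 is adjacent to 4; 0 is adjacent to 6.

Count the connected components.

5

From 0: component {0, 6}.
From 1: component {1, 4}.
From 2: component {2}.
From 3: component {3}.
From 5: component {5}.
That's 5 components.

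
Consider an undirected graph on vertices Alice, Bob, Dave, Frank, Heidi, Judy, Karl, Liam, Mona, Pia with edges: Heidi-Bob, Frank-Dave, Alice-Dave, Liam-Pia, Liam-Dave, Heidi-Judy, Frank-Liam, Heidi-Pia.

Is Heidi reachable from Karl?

Karl has no edges, so nothing is reachable from it.

No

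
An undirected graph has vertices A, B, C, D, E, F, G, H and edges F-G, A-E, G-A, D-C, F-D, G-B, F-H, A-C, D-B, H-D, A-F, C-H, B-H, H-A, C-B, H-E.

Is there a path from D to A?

Explore from D.
Distance 1: reach B, C, F, H.
Distance 2: reach A, E, G.
Found A.

Yes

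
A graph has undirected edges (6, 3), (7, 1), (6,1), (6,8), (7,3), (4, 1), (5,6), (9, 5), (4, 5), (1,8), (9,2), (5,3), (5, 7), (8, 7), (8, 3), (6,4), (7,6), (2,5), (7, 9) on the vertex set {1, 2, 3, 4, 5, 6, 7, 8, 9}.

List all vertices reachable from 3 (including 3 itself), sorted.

Start at 3.
Its neighbours: 5, 6, 7, 8.
Then their neighbours: 1, 2, 4, 9.
Every vertex is now reached.

1, 2, 3, 4, 5, 6, 7, 8, 9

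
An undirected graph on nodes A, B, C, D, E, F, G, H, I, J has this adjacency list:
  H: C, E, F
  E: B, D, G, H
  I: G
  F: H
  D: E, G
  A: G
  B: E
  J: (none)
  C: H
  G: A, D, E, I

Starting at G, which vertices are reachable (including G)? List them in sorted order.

Start at G.
Its neighbours: A, D, E, I.
Then their neighbours: B, H.
Then next layer: C, F.
Nothing further is reachable.

A, B, C, D, E, F, G, H, I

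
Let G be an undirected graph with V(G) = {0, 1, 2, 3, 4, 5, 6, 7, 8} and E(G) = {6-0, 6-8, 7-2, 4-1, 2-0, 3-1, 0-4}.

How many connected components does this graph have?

From 0: component {0, 1, 2, 3, 4, 6, 7, 8}.
From 5: component {5}.
That's 2 components.

2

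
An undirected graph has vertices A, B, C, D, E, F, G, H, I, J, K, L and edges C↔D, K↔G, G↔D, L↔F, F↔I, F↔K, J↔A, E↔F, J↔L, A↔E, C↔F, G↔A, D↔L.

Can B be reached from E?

No

Explore from E.
Distance 1: reach A, F.
Distance 2: reach C, G, I, J, K, L.
Distance 3: reach D.
The search is exhausted without reaching B; it lies in a different component.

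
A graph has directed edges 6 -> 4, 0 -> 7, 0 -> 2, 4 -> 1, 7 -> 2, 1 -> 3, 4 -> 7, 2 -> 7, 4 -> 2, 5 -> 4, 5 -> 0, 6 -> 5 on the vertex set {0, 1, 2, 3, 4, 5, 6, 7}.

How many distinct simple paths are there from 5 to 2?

4

5→0→2
5→0→7→2
5→4→2
5→4→7→2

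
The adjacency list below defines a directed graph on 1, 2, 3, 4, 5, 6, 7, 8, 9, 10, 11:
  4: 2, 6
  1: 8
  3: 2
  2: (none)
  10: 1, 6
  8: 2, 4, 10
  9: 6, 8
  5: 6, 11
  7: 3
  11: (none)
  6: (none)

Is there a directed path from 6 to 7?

No

6 has no outgoing edges, so nothing is reachable from it.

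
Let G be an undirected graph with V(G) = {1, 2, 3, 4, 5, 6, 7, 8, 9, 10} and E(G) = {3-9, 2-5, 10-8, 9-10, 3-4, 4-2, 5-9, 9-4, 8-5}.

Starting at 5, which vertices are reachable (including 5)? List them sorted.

Start at 5.
Its neighbours: 2, 8, 9.
Then their neighbours: 3, 4, 10.
Nothing further is reachable.

2, 3, 4, 5, 8, 9, 10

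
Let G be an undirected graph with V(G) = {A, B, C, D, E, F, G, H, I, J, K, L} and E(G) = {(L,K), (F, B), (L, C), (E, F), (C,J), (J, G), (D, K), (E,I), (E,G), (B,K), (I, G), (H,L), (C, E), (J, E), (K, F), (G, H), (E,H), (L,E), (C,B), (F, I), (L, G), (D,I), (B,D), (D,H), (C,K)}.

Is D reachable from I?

Yes

Explore from I.
Distance 1: reach D, E, F, G.
Found D.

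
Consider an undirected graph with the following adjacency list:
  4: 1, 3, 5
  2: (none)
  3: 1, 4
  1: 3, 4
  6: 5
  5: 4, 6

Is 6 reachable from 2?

2 has no edges, so nothing is reachable from it.

No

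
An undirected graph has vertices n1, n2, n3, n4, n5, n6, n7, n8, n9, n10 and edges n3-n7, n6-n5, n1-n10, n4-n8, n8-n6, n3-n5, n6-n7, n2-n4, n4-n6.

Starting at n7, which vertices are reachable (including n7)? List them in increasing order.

n2, n3, n4, n5, n6, n7, n8

Start at n7.
Its neighbours: n3, n6.
Then their neighbours: n4, n5, n8.
Then next layer: n2.
Nothing further is reachable.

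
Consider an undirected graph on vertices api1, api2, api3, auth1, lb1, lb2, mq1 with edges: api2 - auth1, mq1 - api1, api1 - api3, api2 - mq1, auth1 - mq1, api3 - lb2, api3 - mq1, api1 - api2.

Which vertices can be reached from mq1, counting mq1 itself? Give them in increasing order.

api1, api2, api3, auth1, lb2, mq1

Start at mq1.
Its neighbours: api1, api2, api3, auth1.
Then their neighbours: lb2.
Nothing further is reachable.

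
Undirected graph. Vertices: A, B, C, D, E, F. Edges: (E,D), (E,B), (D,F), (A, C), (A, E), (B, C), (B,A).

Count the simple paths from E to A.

E–A
E–B–A
E–B–C–A

3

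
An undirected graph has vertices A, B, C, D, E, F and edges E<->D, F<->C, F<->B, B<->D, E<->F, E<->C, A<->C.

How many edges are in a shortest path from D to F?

Distance 0: D.
Distance 1: B, E.
Distance 2: C, F — contains F.

2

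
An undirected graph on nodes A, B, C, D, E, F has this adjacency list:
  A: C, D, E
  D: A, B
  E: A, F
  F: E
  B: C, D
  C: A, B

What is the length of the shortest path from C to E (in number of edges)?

2

Distance 0: C.
Distance 1: A, B.
Distance 2: D, E — contains E.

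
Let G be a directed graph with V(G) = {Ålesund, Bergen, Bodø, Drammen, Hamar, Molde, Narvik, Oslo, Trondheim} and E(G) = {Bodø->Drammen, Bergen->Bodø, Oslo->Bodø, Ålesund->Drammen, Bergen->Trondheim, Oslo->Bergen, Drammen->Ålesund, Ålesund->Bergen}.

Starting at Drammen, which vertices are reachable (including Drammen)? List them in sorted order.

Ålesund, Bergen, Bodø, Drammen, Trondheim

Start at Drammen.
Its neighbours: Ålesund.
Then their neighbours: Bergen.
Then next layer: Bodø, Trondheim.
Nothing further is reachable.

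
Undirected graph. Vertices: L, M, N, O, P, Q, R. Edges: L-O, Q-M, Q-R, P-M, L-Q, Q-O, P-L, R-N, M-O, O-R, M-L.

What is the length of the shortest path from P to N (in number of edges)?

4

Distance 0: P.
Distance 1: L, M.
Distance 2: O, Q.
Distance 3: R.
Distance 4: N — contains N.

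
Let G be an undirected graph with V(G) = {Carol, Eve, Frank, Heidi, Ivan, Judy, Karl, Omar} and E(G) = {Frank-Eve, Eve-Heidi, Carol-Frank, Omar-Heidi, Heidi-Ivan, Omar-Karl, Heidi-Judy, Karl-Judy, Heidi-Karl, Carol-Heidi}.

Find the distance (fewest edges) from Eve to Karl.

2

Distance 0: Eve.
Distance 1: Frank, Heidi.
Distance 2: Carol, Ivan, Judy, Karl, Omar — contains Karl.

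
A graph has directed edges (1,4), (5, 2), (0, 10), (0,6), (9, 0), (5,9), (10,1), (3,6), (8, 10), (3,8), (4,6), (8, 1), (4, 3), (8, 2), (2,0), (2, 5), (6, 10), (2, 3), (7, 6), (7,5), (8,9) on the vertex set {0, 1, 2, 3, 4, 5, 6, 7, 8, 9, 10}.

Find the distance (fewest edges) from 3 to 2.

2

Distance 0: 3.
Distance 1: 6, 8.
Distance 2: 1, 2, 9, 10 — contains 2.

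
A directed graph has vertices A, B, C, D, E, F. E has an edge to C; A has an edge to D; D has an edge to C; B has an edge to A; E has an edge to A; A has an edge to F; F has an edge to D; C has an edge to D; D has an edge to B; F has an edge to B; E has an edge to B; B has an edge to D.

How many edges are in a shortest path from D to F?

Distance 0: D.
Distance 1: B, C.
Distance 2: A.
Distance 3: F — contains F.

3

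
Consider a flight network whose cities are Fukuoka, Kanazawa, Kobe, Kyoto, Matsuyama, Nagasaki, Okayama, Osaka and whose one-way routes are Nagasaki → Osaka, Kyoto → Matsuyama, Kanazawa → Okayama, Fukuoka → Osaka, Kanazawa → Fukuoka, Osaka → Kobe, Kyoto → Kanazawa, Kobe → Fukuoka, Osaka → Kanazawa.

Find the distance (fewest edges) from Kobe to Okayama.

Distance 0: Kobe.
Distance 1: Fukuoka.
Distance 2: Osaka.
Distance 3: Kanazawa.
Distance 4: Okayama — contains Okayama.

4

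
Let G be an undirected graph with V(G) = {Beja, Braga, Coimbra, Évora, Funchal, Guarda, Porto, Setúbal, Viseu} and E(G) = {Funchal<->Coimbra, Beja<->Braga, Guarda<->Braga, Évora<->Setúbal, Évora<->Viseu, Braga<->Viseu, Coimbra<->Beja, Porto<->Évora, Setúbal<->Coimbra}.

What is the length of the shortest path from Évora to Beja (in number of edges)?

3

Distance 0: Évora.
Distance 1: Porto, Setúbal, Viseu.
Distance 2: Braga, Coimbra.
Distance 3: Beja, Funchal, Guarda — contains Beja.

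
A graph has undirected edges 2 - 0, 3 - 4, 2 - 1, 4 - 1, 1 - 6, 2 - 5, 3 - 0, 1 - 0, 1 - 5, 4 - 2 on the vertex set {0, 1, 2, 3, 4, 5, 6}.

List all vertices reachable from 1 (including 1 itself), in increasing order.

0, 1, 2, 3, 4, 5, 6

Start at 1.
Its neighbours: 0, 2, 4, 5, 6.
Then their neighbours: 3.
Every vertex is now reached.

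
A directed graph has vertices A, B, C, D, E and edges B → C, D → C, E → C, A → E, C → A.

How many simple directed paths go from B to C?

B→C

1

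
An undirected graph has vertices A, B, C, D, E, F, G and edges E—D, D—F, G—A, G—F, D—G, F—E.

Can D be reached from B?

B has no edges, so nothing is reachable from it.

No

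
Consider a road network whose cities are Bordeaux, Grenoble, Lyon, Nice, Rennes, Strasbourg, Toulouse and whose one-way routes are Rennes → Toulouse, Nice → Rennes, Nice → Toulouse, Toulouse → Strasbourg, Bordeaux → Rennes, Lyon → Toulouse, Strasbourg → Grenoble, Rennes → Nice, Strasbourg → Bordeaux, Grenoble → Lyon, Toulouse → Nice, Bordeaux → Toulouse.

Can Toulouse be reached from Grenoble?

Yes

Explore from Grenoble.
Distance 1: reach Lyon.
Distance 2: reach Toulouse.
Found Toulouse.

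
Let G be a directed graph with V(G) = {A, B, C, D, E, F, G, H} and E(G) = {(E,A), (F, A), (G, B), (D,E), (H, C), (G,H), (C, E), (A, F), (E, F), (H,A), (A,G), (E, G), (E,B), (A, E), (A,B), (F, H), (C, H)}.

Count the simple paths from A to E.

3

A→E
A→F→H→C→E
A→G→H→C→E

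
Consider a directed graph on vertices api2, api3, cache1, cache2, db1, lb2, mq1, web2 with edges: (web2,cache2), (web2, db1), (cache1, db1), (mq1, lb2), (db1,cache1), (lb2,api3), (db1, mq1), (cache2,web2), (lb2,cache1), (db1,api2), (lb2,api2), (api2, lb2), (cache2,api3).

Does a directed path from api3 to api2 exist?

api3 has no outgoing edges, so nothing is reachable from it.

No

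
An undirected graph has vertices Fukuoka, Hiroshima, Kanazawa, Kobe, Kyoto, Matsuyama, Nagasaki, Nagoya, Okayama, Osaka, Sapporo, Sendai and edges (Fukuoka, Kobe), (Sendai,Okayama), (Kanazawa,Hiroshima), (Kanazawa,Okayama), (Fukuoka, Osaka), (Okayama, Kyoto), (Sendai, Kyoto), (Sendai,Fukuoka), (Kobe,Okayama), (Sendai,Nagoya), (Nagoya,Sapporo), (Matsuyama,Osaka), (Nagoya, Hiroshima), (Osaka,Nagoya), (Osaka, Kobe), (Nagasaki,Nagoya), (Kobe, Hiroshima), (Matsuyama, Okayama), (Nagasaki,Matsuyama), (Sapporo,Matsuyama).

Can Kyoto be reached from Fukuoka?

Explore from Fukuoka.
Distance 1: reach Kobe, Osaka, Sendai.
Distance 2: reach Hiroshima, Kyoto, Matsuyama, Nagoya, Okayama.
Found Kyoto.

Yes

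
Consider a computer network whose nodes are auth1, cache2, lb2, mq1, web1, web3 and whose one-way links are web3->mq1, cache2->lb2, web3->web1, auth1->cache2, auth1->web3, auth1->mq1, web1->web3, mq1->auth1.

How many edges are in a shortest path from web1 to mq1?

2

Distance 0: web1.
Distance 1: web3.
Distance 2: mq1 — contains mq1.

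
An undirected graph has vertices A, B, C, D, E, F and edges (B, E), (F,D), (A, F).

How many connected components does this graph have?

From A: component {A, D, F}.
From B: component {B, E}.
From C: component {C}.
That's 3 components.

3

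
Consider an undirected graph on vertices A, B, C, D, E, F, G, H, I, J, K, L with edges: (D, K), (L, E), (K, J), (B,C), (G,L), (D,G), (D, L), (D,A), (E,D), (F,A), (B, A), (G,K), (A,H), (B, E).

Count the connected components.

2

From A: component {A, B, C, D, E, F, G, H, J, K, L}.
From I: component {I}.
That's 2 components.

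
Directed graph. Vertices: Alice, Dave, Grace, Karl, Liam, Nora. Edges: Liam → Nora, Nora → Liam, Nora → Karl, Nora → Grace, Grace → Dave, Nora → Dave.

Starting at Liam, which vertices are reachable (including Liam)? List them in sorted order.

Dave, Grace, Karl, Liam, Nora

Start at Liam.
Its neighbours: Nora.
Then their neighbours: Dave, Grace, Karl.
Nothing further is reachable.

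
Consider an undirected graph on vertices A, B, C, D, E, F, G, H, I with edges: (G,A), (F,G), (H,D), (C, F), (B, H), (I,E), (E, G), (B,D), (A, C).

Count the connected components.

From A: component {A, C, E, F, G, I}.
From B: component {B, D, H}.
That's 2 components.

2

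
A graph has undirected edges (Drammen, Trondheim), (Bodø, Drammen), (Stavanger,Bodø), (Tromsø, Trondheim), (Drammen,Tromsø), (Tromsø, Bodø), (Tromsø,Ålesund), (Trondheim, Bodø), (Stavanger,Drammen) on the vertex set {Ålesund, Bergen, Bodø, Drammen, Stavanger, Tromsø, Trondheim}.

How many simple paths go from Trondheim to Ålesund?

Trondheim–Bodø–Drammen–Tromsø–Ålesund
Trondheim–Bodø–Stavanger–Drammen–Tromsø–Ålesund
Trondheim–Bodø–Tromsø–Ålesund
Trondheim–Drammen–Bodø–Tromsø–Ålesund
Trondheim–Drammen–Stavanger–Bodø–Tromsø–Ålesund
Trondheim–Drammen–Tromsø–Ålesund
Trondheim–Tromsø–Ålesund

7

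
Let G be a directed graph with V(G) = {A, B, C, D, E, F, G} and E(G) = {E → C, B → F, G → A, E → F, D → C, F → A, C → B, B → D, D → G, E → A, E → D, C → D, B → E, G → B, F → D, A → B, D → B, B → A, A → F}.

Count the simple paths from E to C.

E→A→B→D→C
E→A→B→F→D→C
E→A→F→D→C
E→C
E→D→C
E→F→A→B→D→C
E→F→D→C

7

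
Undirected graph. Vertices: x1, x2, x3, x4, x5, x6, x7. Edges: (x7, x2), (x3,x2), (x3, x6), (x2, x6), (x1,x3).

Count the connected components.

3

From x1: component {x1, x2, x3, x6, x7}.
From x4: component {x4}.
From x5: component {x5}.
That's 3 components.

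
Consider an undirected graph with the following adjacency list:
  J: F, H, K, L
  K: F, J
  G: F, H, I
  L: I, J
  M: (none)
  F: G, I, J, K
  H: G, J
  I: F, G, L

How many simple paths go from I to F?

7

I–F
I–G–F
I–G–H–J–F
I–G–H–J–K–F
I–L–J–F
I–L–J–H–G–F
I–L–J–K–F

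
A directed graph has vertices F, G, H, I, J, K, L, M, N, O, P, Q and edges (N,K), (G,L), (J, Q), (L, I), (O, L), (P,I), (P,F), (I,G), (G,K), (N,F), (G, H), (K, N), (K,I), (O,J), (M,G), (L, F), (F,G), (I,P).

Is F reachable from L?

Yes

Explore from L.
Distance 1: reach F, I.
Found F.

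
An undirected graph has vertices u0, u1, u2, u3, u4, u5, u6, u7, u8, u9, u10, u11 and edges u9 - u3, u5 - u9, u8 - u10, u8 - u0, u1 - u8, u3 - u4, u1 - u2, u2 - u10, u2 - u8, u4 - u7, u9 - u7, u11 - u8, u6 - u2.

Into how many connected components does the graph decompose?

From u0: component {u0, u1, u2, u6, u8, u10, u11}.
From u3: component {u3, u4, u5, u7, u9}.
That's 2 components.

2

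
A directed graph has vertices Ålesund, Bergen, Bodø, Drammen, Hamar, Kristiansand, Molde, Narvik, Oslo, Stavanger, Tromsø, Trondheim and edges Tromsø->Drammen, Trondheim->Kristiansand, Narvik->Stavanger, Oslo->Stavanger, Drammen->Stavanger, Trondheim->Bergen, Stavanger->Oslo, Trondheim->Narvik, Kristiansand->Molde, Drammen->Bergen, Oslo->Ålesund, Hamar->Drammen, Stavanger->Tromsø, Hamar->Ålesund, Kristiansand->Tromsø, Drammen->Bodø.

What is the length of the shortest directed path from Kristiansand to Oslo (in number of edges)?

4

Distance 0: Kristiansand.
Distance 1: Molde, Tromsø.
Distance 2: Drammen.
Distance 3: Bergen, Bodø, Stavanger.
Distance 4: Oslo — contains Oslo.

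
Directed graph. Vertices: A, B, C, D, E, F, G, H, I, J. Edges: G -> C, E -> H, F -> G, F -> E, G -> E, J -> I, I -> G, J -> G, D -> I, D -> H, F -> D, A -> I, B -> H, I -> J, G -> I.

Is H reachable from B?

Explore from B.
Distance 1: reach H.
Found H.

Yes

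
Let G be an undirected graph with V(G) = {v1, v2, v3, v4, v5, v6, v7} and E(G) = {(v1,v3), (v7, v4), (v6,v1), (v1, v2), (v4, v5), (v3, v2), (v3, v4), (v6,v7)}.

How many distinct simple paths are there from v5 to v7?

3

v5–v4–v3–v1–v6–v7
v5–v4–v3–v2–v1–v6–v7
v5–v4–v7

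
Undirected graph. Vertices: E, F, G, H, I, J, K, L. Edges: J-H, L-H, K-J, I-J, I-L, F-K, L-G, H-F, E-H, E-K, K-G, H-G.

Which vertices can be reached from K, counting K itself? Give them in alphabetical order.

E, F, G, H, I, J, K, L

Start at K.
Its neighbours: E, F, G, J.
Then their neighbours: H, I, L.
Every vertex is now reached.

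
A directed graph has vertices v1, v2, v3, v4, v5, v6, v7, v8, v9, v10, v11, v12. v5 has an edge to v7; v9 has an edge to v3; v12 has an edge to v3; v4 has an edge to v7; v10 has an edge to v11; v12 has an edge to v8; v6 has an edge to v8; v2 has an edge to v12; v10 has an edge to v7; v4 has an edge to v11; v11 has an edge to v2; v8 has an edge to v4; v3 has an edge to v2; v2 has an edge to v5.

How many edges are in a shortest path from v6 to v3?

6

Distance 0: v6.
Distance 1: v8.
Distance 2: v4.
Distance 3: v7, v11.
Distance 4: v2.
Distance 5: v5, v12.
Distance 6: v3 — contains v3.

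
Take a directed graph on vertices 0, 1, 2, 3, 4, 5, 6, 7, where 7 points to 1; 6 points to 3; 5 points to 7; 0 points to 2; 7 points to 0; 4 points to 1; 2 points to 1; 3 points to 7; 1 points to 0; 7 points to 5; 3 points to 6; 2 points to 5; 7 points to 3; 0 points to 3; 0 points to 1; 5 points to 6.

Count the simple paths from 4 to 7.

4→1→0→2→5→6→3→7
4→1→0→2→5→7
4→1→0→3→7

3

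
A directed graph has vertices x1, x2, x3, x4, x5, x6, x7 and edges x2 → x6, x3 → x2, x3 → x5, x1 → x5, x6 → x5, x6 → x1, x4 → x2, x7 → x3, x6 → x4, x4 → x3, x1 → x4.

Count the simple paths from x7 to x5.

3

x7→x3→x2→x6→x1→x5
x7→x3→x2→x6→x5
x7→x3→x5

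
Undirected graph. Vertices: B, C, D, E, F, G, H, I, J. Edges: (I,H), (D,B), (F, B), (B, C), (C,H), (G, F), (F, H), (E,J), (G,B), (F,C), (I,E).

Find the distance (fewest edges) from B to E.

Distance 0: B.
Distance 1: C, D, F, G.
Distance 2: H.
Distance 3: I.
Distance 4: E — contains E.

4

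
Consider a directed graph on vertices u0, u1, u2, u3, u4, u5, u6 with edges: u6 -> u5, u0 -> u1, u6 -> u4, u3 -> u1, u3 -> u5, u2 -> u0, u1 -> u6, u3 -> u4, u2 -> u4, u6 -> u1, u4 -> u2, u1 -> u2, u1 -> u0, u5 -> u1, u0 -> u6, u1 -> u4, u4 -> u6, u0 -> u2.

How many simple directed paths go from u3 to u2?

15

u3→u1→u0→u2
u3→u1→u0→u6→u4→u2
u3→u1→u2
u3→u1→u4→u2
u3→u1→u6→u4→u2
u3→u4→u2
u3→u4→u6→u1→u0→u2
u3→u4→u6→u1→u2
u3→u4→u6→u5→u1→u0→u2
u3→u4→u6→u5→u1→u2
u3→u5→u1→u0→u2
u3→u5→u1→u0→u6→u4→u2
u3→u5→u1→u2
u3→u5→u1→u4→u2
u3→u5→u1→u6→u4→u2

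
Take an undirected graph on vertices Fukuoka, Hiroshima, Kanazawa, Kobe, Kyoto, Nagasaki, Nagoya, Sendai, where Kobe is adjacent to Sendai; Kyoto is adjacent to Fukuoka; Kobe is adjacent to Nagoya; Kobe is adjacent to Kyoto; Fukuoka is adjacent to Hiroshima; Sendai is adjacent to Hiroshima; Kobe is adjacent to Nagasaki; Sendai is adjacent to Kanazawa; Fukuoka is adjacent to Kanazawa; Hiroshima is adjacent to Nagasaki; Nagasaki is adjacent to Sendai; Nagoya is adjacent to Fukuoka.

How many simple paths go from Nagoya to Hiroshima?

Nagoya–Fukuoka–Hiroshima
Nagoya–Fukuoka–Kanazawa–Sendai–Hiroshima
Nagoya–Fukuoka–Kanazawa–Sendai–Kobe–Nagasaki–Hiroshima
Nagoya–Fukuoka–Kanazawa–Sendai–Nagasaki–Hiroshima
Nagoya–Fukuoka–Kyoto–Kobe–Nagasaki–Hiroshima
Nagoya–Fukuoka–Kyoto–Kobe–Nagasaki–Sendai–Hiroshima
Nagoya–Fukuoka–Kyoto–Kobe–Sendai–Hiroshima
Nagoya–Fukuoka–Kyoto–Kobe–Sendai–Nagasaki–Hiroshima
... and 9 more.

17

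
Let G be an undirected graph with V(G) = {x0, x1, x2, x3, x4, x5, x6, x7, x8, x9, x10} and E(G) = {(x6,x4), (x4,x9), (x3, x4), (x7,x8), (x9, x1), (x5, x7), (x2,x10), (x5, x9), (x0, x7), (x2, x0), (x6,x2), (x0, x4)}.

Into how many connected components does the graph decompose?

From x0: component {x0, x1, x2, x3, x4, x5, x6, x7, x8, x9, x10}.
That's 1 component.

1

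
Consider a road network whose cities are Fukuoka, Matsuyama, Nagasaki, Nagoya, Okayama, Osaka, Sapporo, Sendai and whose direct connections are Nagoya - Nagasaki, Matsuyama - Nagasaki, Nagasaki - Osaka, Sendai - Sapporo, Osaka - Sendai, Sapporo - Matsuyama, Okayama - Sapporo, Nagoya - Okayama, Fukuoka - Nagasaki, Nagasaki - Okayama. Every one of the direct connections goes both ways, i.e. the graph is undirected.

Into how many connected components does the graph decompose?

1

From Fukuoka: component {Fukuoka, Matsuyama, Nagasaki, Nagoya, Okayama, Osaka, Sapporo, Sendai}.
That's 1 component.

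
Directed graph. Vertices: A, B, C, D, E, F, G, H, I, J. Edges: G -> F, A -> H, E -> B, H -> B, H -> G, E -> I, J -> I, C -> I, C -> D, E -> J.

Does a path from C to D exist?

Explore from C.
Distance 1: reach D, I.
Found D.

Yes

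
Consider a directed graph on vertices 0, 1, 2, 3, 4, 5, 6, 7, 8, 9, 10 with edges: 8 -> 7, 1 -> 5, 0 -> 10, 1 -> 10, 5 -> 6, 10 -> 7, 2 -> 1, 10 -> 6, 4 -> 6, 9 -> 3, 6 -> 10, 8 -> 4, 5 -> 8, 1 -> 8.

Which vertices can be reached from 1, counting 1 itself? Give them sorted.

1, 4, 5, 6, 7, 8, 10

Start at 1.
Its neighbours: 5, 8, 10.
Then their neighbours: 4, 6, 7.
Nothing further is reachable.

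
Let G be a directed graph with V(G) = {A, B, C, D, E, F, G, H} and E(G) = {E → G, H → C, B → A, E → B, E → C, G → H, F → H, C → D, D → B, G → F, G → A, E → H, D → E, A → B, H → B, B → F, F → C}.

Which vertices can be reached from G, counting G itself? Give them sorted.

Start at G.
Its neighbours: A, F, H.
Then their neighbours: B, C.
Then next layer: D.
Then next layer: E.
Every vertex is now reached.

A, B, C, D, E, F, G, H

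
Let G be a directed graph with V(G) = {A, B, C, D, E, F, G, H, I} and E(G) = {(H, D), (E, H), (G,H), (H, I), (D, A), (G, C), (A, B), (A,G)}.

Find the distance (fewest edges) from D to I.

4

Distance 0: D.
Distance 1: A.
Distance 2: B, G.
Distance 3: C, H.
Distance 4: I — contains I.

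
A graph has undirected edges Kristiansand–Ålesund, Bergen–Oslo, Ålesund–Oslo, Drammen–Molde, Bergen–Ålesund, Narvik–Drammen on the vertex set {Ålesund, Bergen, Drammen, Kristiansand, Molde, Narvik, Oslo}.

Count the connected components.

2

From Ålesund: component {Ålesund, Bergen, Kristiansand, Oslo}.
From Drammen: component {Drammen, Molde, Narvik}.
That's 2 components.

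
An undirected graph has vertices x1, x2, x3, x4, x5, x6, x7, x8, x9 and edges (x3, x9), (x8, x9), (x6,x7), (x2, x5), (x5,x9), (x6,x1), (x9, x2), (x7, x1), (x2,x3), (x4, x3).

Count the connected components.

2

From x1: component {x1, x6, x7}.
From x2: component {x2, x3, x4, x5, x8, x9}.
That's 2 components.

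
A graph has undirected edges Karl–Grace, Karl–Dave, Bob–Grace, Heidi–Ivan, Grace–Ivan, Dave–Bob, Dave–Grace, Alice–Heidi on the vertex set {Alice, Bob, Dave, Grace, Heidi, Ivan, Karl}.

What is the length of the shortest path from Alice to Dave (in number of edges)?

4

Distance 0: Alice.
Distance 1: Heidi.
Distance 2: Ivan.
Distance 3: Grace.
Distance 4: Bob, Dave, Karl — contains Dave.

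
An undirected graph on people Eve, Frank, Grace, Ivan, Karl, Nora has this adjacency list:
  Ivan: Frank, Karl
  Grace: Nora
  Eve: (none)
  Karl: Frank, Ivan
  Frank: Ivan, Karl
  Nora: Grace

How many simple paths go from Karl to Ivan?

Karl–Frank–Ivan
Karl–Ivan

2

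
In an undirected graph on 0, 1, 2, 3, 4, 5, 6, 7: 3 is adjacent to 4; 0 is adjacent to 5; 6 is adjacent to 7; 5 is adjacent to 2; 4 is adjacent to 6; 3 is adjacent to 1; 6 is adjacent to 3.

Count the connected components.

2

From 0: component {0, 2, 5}.
From 1: component {1, 3, 4, 6, 7}.
That's 2 components.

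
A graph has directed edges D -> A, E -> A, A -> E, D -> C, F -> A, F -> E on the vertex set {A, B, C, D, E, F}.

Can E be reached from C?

No

C has no outgoing edges, so nothing is reachable from it.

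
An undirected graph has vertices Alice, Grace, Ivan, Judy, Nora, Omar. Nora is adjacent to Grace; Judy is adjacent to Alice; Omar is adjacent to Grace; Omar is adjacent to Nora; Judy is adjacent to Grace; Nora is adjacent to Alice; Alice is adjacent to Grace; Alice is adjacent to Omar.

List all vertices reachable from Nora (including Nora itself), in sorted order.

Start at Nora.
Its neighbours: Alice, Grace, Omar.
Then their neighbours: Judy.
Nothing further is reachable.

Alice, Grace, Judy, Nora, Omar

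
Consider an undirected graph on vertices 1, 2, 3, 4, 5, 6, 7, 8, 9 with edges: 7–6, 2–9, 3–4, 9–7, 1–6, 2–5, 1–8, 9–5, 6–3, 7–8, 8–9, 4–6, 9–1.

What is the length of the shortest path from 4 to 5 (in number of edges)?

4

Distance 0: 4.
Distance 1: 3, 6.
Distance 2: 1, 7.
Distance 3: 8, 9.
Distance 4: 2, 5 — contains 5.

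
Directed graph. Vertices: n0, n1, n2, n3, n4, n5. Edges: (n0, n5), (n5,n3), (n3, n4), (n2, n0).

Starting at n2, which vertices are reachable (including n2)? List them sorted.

n0, n2, n3, n4, n5

Start at n2.
Its neighbours: n0.
Then their neighbours: n5.
Then next layer: n3.
Then next layer: n4.
Nothing further is reachable.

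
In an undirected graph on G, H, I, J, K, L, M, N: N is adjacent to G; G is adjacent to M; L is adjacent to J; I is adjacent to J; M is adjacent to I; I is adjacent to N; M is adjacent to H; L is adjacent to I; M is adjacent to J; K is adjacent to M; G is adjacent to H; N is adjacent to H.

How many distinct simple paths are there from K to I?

K–M–G–H–N–I
K–M–G–N–I
K–M–H–G–N–I
K–M–H–N–I
K–M–I
K–M–J–I
K–M–J–L–I

7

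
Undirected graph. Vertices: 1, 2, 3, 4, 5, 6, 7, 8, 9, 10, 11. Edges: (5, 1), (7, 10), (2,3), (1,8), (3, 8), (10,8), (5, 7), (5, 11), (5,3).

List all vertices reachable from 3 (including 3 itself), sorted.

Start at 3.
Its neighbours: 2, 5, 8.
Then their neighbours: 1, 7, 10, 11.
Nothing further is reachable.

1, 2, 3, 5, 7, 8, 10, 11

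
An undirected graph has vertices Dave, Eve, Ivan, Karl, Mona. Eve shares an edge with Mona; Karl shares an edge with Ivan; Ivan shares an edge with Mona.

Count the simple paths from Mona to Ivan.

1

Mona–Ivan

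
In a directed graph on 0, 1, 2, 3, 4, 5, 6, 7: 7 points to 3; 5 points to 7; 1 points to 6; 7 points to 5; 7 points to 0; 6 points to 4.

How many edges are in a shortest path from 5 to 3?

2

Distance 0: 5.
Distance 1: 7.
Distance 2: 0, 3 — contains 3.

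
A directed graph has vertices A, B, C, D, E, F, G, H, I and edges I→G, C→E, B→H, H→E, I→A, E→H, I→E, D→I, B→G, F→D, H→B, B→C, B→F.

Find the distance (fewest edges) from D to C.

Distance 0: D.
Distance 1: I.
Distance 2: A, E, G.
Distance 3: H.
Distance 4: B.
Distance 5: C, F — contains C.

5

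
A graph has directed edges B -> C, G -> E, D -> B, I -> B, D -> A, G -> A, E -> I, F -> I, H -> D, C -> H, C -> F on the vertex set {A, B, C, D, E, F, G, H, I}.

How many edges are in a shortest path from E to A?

Distance 0: E.
Distance 1: I.
Distance 2: B.
Distance 3: C.
Distance 4: F, H.
Distance 5: D.
Distance 6: A — contains A.

6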